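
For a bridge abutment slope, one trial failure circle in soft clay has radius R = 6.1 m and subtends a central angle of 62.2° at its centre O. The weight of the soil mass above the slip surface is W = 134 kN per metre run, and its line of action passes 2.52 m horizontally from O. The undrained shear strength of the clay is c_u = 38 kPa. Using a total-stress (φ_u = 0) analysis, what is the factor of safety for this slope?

FS = 4.55

Taking moments about the centre O, the resisting moment is provided by the undrained shear strength acting along the arc:
Arc length L_a = R·θ = 6.1·(62.2°·π/180) = 6.1·1.0856 = 6.62 m
M_R = c_u·L_a·R = 38·6.62·6.1 = 1535.0 kN·m/m
M_D = W·d = 134·2.52 = 337.7 kN·m/m
FS = M_R / M_D = 1535.0 / 337.7 = 4.546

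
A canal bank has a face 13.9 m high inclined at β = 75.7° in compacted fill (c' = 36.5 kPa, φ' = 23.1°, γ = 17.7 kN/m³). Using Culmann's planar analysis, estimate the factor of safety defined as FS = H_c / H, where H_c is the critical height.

FS = 1.35

H_c = (4c'/γ) · sinβ cosφ' / [1 − cos(β − φ')]
    = (4·36.5/17.7) · sin75.7°·cos23.1° / [1 − cos52.6°]
    = 8.249 · 0.8913 / 0.3926 = 18.73 m
FS = H_c / H = 18.73 / 13.9 = 1.347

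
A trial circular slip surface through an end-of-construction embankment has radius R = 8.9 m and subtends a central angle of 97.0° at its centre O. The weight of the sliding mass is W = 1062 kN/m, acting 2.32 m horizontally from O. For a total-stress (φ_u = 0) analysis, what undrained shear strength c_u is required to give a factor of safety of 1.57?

c_u = 28.8 kPa

FS = c_u·L_a·R / (W·d), so c_u = FS·W·d / (L_a·R).
Arc length L_a = R·θ = 8.9·(97.0°·π/180) = 8.9·1.6930 = 15.07 m
c_u = 1.57·1062·2.32 / (15.07·8.9) = 3868.2 / 134.10 = 28.85 kPa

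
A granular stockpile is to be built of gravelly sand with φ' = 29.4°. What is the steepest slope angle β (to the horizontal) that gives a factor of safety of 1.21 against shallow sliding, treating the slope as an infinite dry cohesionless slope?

For an infinite dry cohesionless slope FS = tanφ'/tanβ, so tanβ = tanφ' / FS.
tanβ = tan29.4° / 1.21 = 0.5635 / 1.21 = 0.4657
β = arctan(0.4657) = 24.97°

β = 25.0°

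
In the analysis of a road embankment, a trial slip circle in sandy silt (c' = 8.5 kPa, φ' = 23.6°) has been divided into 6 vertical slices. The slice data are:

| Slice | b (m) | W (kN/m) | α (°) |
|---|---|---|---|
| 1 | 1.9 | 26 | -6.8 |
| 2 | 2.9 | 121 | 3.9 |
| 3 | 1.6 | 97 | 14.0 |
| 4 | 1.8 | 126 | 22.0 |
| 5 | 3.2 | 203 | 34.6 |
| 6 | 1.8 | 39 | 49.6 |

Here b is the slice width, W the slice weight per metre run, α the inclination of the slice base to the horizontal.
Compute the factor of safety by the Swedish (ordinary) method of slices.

Ordinary method of slices: FS = Σ[c'·Δl_i + (W_i cosα_i)·tanφ'] / Σ W_i sinα_i, with Δl_i = b_i / cosα_i.
Slice 1: Δl = 1.9/cos(-6.8°) = 1.913 m; N'_1 = 26·cos(-6.8°) = 25.8; c'Δl = 16.26; W sinα = -3.1
Slice 2: Δl = 2.9/cos3.9° = 2.907 m; N'_2 = 121·cos3.9° = 120.7; c'Δl = 24.71; W sinα = 8.2
Slice 3: Δl = 1.6/cos14.0° = 1.649 m; N'_3 = 97·cos14.0° = 94.1; c'Δl = 14.02; W sinα = 23.5
Slice 4: Δl = 1.8/cos22.0° = 1.941 m; N'_4 = 126·cos22.0° = 116.8; c'Δl = 16.50; W sinα = 47.2
Slice 5: Δl = 3.2/cos34.6° = 3.888 m; N'_5 = 203·cos34.6° = 167.1; c'Δl = 33.04; W sinα = 115.3
Slice 6: Δl = 1.8/cos49.6° = 2.777 m; N'_6 = 39·cos49.6° = 25.3; c'Δl = 23.61; W sinα = 29.7
Σc'Δl = 128.1 kN/m; ΣN' = 549.9 kN/m; ΣW sinα = 220.8 kN/m
Resisting = 128.1 + 549.9·tan23.6° = 128.1 + 240.2 = 368.4 kN/m
FS = 368.4 / 220.8 = 1.668

FS = 1.67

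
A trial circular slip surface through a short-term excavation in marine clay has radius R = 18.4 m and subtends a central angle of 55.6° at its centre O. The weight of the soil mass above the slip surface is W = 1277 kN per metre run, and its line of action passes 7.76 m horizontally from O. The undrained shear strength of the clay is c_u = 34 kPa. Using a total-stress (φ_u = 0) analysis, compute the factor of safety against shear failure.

Taking moments about the centre O, the resisting moment is provided by the undrained shear strength acting along the arc:
Arc length L_a = R·θ = 18.4·(55.6°·π/180) = 18.4·0.9704 = 17.86 m
M_R = c_u·L_a·R = 34·17.86·18.4 = 11170.3 kN·m/m
M_D = W·d = 1277·7.76 = 9909.5 kN·m/m
FS = M_R / M_D = 11170.3 / 9909.5 = 1.127

FS = 1.13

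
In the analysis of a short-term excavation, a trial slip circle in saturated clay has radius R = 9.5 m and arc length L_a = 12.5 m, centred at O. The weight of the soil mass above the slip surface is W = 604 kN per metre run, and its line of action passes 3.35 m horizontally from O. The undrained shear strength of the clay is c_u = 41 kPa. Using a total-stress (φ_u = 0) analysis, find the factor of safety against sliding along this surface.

FS = 2.41

Taking moments about the centre O, the resisting moment is provided by the undrained shear strength acting along the arc:
M_R = c_u·L_a·R = 41·12.50·9.5 = 4868.8 kN·m/m
M_D = W·d = 604·3.35 = 2023.4 kN·m/m
FS = M_R / M_D = 4868.8 / 2023.4 = 2.406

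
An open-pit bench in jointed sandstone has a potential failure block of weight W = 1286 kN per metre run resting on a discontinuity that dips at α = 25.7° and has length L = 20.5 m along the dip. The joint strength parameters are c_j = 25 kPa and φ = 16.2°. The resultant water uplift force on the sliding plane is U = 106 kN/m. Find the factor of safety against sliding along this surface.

Resolving the block weight along and normal to the plane and applying the Mohr–Coulomb strength on the joint:
N' = W cosα − U = 1286·cos25.7° − 106 = 1052.8 kN/m
Driving force T = W sinα = 1286·sin25.7° = 557.7 kN/m
Resisting force R = c_j·L + N'·tanφ = 25·20.5 + 1052.8·tan16.2° = 512.5 + 305.9 = 818.4 kN/m
FS = R / T = 818.4 / 557.7 = 1.467

FS = 1.47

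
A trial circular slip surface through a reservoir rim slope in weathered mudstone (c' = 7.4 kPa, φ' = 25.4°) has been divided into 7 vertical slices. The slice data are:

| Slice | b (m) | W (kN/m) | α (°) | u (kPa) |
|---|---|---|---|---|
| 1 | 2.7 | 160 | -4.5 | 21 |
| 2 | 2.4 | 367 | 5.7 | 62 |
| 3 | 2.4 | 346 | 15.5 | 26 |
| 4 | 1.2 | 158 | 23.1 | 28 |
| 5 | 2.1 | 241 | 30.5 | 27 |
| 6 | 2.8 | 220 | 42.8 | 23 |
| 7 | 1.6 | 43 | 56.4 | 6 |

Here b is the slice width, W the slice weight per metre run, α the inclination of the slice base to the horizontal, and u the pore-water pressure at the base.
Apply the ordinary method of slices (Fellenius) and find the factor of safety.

FS = 1.17

Ordinary method of slices: FS = Σ[c'·Δl_i + (W_i cosα_i − u_i·Δl_i)·tanφ'] / Σ W_i sinα_i, with Δl_i = b_i / cosα_i.
Slice 1: Δl = 2.7/cos(-4.5°) = 2.708 m; N'_1 = 160·cos(-4.5°) − 21·2.708 = 102.6; c'Δl = 20.04; W sinα = -12.6
Slice 2: Δl = 2.4/cos5.7° = 2.412 m; N'_2 = 367·cos5.7° − 62·2.412 = 215.6; c'Δl = 17.85; W sinα = 36.5
Slice 3: Δl = 2.4/cos15.5° = 2.491 m; N'_3 = 346·cos15.5° − 26·2.491 = 268.7; c'Δl = 18.43; W sinα = 92.5
Slice 4: Δl = 1.2/cos23.1° = 1.305 m; N'_4 = 158·cos23.1° − 28·1.305 = 108.8; c'Δl = 9.65; W sinα = 62.0
Slice 5: Δl = 2.1/cos30.5° = 2.437 m; N'_5 = 241·cos30.5° − 27·2.437 = 141.8; c'Δl = 18.04; W sinα = 122.3
Slice 6: Δl = 2.8/cos42.8° = 3.816 m; N'_6 = 220·cos42.8° − 23·3.816 = 73.6; c'Δl = 28.24; W sinα = 149.5
Slice 7: Δl = 1.6/cos56.4° = 2.891 m; N'_7 = 43·cos56.4° − 6·2.891 = 6.4; c'Δl = 21.40; W sinα = 35.8
Σc'Δl = 133.6 kN/m; ΣN' = 917.7 kN/m; ΣW sinα = 486.0 kN/m
Resisting = 133.6 + 917.7·tan25.4° = 133.6 + 435.7 = 569.4 kN/m
FS = 569.4 / 486.0 = 1.172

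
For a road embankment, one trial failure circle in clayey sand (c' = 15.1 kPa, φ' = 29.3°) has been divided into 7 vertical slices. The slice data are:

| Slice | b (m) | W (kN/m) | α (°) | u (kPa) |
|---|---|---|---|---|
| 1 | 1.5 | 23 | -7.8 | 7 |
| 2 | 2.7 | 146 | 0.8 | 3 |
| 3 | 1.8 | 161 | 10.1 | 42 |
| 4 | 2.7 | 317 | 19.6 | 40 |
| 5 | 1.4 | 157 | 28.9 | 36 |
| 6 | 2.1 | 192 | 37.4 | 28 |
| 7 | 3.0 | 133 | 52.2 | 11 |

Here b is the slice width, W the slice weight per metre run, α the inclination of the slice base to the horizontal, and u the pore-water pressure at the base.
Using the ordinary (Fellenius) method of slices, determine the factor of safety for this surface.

FS = 1.42

Ordinary method of slices: FS = Σ[c'·Δl_i + (W_i cosα_i − u_i·Δl_i)·tanφ'] / Σ W_i sinα_i, with Δl_i = b_i / cosα_i.
Slice 1: Δl = 1.5/cos(-7.8°) = 1.514 m; N'_1 = 23·cos(-7.8°) − 7·1.514 = 12.2; c'Δl = 22.86; W sinα = -3.1
Slice 2: Δl = 2.7/cos0.8° = 2.700 m; N'_2 = 146·cos0.8° − 3·2.700 = 137.9; c'Δl = 40.77; W sinα = 2.0
Slice 3: Δl = 1.8/cos10.1° = 1.828 m; N'_3 = 161·cos10.1° − 42·1.828 = 81.7; c'Δl = 27.61; W sinα = 28.2
Slice 4: Δl = 2.7/cos19.6° = 2.866 m; N'_4 = 317·cos19.6° − 40·2.866 = 184.0; c'Δl = 43.28; W sinα = 106.3
Slice 5: Δl = 1.4/cos28.9° = 1.599 m; N'_5 = 157·cos28.9° − 36·1.599 = 79.9; c'Δl = 24.15; W sinα = 75.9
Slice 6: Δl = 2.1/cos37.4° = 2.643 m; N'_6 = 192·cos37.4° − 28·2.643 = 78.5; c'Δl = 39.92; W sinα = 116.6
Slice 7: Δl = 3.0/cos52.2° = 4.895 m; N'_7 = 133·cos52.2° − 11·4.895 = 27.7; c'Δl = 73.91; W sinα = 105.1
Σc'Δl = 272.5 kN/m; ΣN' = 601.8 kN/m; ΣW sinα = 431.1 kN/m
Resisting = 272.5 + 601.8·tan29.3° = 272.5 + 337.7 = 610.2 kN/m
FS = 610.2 / 431.1 = 1.416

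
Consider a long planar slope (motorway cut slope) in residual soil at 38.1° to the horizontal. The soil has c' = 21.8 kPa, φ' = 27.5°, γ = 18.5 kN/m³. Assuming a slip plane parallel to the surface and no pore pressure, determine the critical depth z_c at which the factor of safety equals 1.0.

z_c = 7.22 m

Setting FS = 1.00 in FS = [c' + γz cos²β tanφ'] / [γz sinβ cosβ] and solving for z:
z = c' / [γ cosβ (FS·sinβ − cosβ·tanφ')]
  = 21.8 / [18.5·cos38.1°·(1.00·sin38.1° − cos38.1°·tan27.5°)]
  = 21.8 / [18.5·0.7869·(1.00·0.6170 − 0.7869·0.5206)]
  = 21.8 / 3.0191 = 7.221 m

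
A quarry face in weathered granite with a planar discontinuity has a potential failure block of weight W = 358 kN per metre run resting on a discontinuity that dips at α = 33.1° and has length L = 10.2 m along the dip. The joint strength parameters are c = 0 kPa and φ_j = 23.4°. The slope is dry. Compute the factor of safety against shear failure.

Resolving the block weight along and normal to the plane and applying the Mohr–Coulomb strength on the joint:
N' = W cosα = 358·cos33.1° = 299.9 kN/m
Driving force T = W sinα = 358·sin33.1° = 195.5 kN/m
Resisting force R = c·L + N'·tanφ_j = 0·10.2 + 299.9·tan23.4° = 0.0 + 129.8 = 129.8 kN/m
FS = R / T = 129.8 / 195.5 = 0.664

FS = 0.66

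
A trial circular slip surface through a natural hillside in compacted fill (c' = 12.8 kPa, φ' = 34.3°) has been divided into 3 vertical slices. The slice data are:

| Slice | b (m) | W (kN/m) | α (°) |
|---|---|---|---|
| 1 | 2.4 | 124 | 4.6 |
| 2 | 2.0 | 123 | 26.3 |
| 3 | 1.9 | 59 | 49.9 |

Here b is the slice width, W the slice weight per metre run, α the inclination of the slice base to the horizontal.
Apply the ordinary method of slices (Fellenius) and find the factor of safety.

FS = 2.58

Ordinary method of slices: FS = Σ[c'·Δl_i + (W_i cosα_i)·tanφ'] / Σ W_i sinα_i, with Δl_i = b_i / cosα_i.
Slice 1: Δl = 2.4/cos4.6° = 2.408 m; N'_1 = 124·cos4.6° = 123.6; c'Δl = 30.82; W sinα = 9.9
Slice 2: Δl = 2.0/cos26.3° = 2.231 m; N'_2 = 123·cos26.3° = 110.3; c'Δl = 28.56; W sinα = 54.5
Slice 3: Δl = 1.9/cos49.9° = 2.950 m; N'_3 = 59·cos49.9° = 38.0; c'Δl = 37.76; W sinα = 45.1
Σc'Δl = 97.1 kN/m; ΣN' = 271.9 kN/m; ΣW sinα = 109.6 kN/m
Resisting = 97.1 + 271.9·tan34.3° = 97.1 + 185.5 = 282.6 kN/m
FS = 282.6 / 109.6 = 2.579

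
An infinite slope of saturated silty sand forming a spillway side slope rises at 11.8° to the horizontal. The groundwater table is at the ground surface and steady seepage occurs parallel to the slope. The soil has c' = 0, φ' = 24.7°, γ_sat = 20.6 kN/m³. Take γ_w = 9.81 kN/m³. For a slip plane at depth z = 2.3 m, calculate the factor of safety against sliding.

FS = 1.15

With seepage parallel to the slope and the water table at the surface, the effective normal stress on the slip plane uses the buoyant unit weight γ' = γ_sat − γ_w while the driving shear stress uses γ_sat:
FS = [c' + γ' z cos²β tanφ'] / [γ_sat z sinβ cosβ]
(For c' = 0 this reduces to FS = (γ'/γ_sat)·tanφ'/tanβ.)
γ' = 20.6 − 9.81 = 10.79 kN/m³
Numerator = 0.0 + 10.79·2.3·cos²11.8°·tan24.7° = 0.0 + 10.79·2.3·0.9582·0.4599 = 10.937 kPa
Denominator = 20.6·2.3·sin11.8°·cos11.8° = 20.6·2.3·0.2045·0.9789 = 9.484 kPa
FS = 10.937 / 9.484 = 1.153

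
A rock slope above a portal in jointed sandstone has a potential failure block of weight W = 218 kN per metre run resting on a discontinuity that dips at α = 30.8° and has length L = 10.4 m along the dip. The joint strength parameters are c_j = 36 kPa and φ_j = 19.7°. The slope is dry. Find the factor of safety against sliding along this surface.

FS = 3.95

Resolving the block weight along and normal to the plane and applying the Mohr–Coulomb strength on the joint:
N' = W cosα = 218·cos30.8° = 187.3 kN/m
Driving force T = W sinα = 218·sin30.8° = 111.6 kN/m
Resisting force R = c_j·L + N'·tanφ_j = 36·10.4 + 187.3·tan19.7° = 374.4 + 67.0 = 441.4 kN/m
FS = R / T = 441.4 / 111.6 = 3.955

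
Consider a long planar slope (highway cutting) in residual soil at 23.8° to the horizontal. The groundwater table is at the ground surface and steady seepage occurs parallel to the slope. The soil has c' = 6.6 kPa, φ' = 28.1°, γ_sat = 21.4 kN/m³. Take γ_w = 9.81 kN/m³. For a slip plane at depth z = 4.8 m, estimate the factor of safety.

FS = 0.83

With seepage parallel to the slope and the water table at the surface, the effective normal stress on the slip plane uses the buoyant unit weight γ' = γ_sat − γ_w while the driving shear stress uses γ_sat:
FS = [c' + γ' z cos²β tanφ'] / [γ_sat z sinβ cosβ]
γ' = 21.4 − 9.81 = 11.59 kN/m³
Numerator = 6.6 + 11.59·4.8·cos²23.8°·tan28.1° = 6.6 + 11.59·4.8·0.8372·0.5340 = 31.467 kPa
Denominator = 21.4·4.8·sin23.8°·cos23.8° = 21.4·4.8·0.4035·0.9150 = 37.927 kPa
FS = 31.467 / 37.927 = 0.830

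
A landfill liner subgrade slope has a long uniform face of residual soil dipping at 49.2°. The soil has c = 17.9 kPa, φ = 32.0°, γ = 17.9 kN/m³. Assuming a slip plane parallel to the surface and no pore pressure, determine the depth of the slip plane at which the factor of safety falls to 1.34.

z = 2.53 m

Setting FS = 1.34 in FS = [c + γz cos²β tanφ] / [γz sinβ cosβ] and solving for z:
z = c / [γ cosβ (FS·sinβ − cosβ·tanφ)]
  = 17.9 / [17.9·cos49.2°·(1.34·sin49.2° − cos49.2°·tan32.0°)]
  = 17.9 / [17.9·0.6534·(1.34·0.7570 − 0.6534·0.6249)]
  = 17.9 / 7.0887 = 2.525 m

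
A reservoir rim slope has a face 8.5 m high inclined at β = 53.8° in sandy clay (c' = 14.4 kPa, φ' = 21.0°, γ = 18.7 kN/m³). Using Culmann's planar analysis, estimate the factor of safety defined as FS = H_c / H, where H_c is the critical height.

H_c = (4c'/γ) · sinβ cosφ' / [1 − cos(β − φ')]
    = (4·14.4/18.7) · sin53.8°·cos21.0° / [1 − cos32.8°]
    = 3.080 · 0.7534 / 0.1594 = 14.55 m
FS = H_c / H = 14.55 / 8.5 = 1.712

FS = 1.71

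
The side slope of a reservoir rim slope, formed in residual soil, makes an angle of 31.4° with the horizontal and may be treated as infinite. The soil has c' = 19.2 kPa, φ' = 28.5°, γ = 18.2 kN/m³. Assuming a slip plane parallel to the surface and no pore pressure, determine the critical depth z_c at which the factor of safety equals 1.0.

z_c = 21.47 m

Setting FS = 1.00 in FS = [c' + γz cos²β tanφ'] / [γz sinβ cosβ] and solving for z:
z = c' / [γ cosβ (FS·sinβ − cosβ·tanφ')]
  = 19.2 / [18.2·cos31.4°·(1.00·sin31.4° − cos31.4°·tan28.5°)]
  = 19.2 / [18.2·0.8536·(1.00·0.5210 − 0.8536·0.5430)]
  = 19.2 / 0.8943 = 21.469 m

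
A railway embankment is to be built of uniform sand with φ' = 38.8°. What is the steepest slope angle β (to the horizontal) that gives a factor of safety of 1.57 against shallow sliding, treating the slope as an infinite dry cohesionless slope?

β = 27.1°

For an infinite dry cohesionless slope FS = tanφ'/tanβ, so tanβ = tanφ' / FS.
tanβ = tan38.8° / 1.57 = 0.8040 / 1.57 = 0.5121
β = arctan(0.5121) = 27.12°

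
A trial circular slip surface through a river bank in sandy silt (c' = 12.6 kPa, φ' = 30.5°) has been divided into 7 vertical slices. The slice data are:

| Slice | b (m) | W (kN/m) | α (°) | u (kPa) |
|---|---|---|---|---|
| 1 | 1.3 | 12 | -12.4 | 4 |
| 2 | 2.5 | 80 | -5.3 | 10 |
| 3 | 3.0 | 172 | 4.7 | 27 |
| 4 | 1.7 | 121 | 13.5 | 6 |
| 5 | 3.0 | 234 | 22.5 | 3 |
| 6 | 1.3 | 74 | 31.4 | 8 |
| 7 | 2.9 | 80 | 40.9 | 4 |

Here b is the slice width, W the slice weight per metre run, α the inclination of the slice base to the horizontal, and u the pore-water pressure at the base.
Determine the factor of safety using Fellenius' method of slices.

Ordinary method of slices: FS = Σ[c'·Δl_i + (W_i cosα_i − u_i·Δl_i)·tanφ'] / Σ W_i sinα_i, with Δl_i = b_i / cosα_i.
Slice 1: Δl = 1.3/cos(-12.4°) = 1.331 m; N'_1 = 12·cos(-12.4°) − 4·1.331 = 6.4; c'Δl = 16.77; W sinα = -2.6
Slice 2: Δl = 2.5/cos(-5.3°) = 2.511 m; N'_2 = 80·cos(-5.3°) − 10·2.511 = 54.6; c'Δl = 31.64; W sinα = -7.4
Slice 3: Δl = 3.0/cos4.7° = 3.010 m; N'_3 = 172·cos4.7° − 27·3.010 = 90.1; c'Δl = 37.93; W sinα = 14.1
Slice 4: Δl = 1.7/cos13.5° = 1.748 m; N'_4 = 121·cos13.5° − 6·1.748 = 107.2; c'Δl = 22.03; W sinα = 28.2
Slice 5: Δl = 3.0/cos22.5° = 3.247 m; N'_5 = 234·cos22.5° − 3·3.247 = 206.4; c'Δl = 40.91; W sinα = 89.5
Slice 6: Δl = 1.3/cos31.4° = 1.523 m; N'_6 = 74·cos31.4° − 8·1.523 = 51.0; c'Δl = 19.19; W sinα = 38.6
Slice 7: Δl = 2.9/cos40.9° = 3.837 m; N'_7 = 80·cos40.9° − 4·3.837 = 45.1; c'Δl = 48.34; W sinα = 52.4
Σc'Δl = 216.8 kN/m; ΣN' = 560.8 kN/m; ΣW sinα = 212.9 kN/m
Resisting = 216.8 + 560.8·tan30.5° = 216.8 + 330.3 = 547.2 kN/m
FS = 547.2 / 212.9 = 2.571

FS = 2.57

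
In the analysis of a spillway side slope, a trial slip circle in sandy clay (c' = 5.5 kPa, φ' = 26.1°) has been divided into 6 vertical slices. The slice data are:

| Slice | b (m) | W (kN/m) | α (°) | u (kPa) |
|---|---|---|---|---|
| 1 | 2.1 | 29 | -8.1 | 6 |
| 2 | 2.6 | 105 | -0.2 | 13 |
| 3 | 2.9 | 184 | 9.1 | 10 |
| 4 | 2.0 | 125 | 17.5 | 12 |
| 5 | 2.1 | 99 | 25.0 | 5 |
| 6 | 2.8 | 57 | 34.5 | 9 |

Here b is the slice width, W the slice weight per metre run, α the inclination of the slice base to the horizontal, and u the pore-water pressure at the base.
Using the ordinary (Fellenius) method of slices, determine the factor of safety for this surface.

FS = 2.16

Ordinary method of slices: FS = Σ[c'·Δl_i + (W_i cosα_i − u_i·Δl_i)·tanφ'] / Σ W_i sinα_i, with Δl_i = b_i / cosα_i.
Slice 1: Δl = 2.1/cos(-8.1°) = 2.121 m; N'_1 = 29·cos(-8.1°) − 6·2.121 = 16.0; c'Δl = 11.67; W sinα = -4.1
Slice 2: Δl = 2.6/cos(-0.2°) = 2.600 m; N'_2 = 105·cos(-0.2°) − 13·2.600 = 71.2; c'Δl = 14.30; W sinα = -0.4
Slice 3: Δl = 2.9/cos9.1° = 2.937 m; N'_3 = 184·cos9.1° − 10·2.937 = 152.3; c'Δl = 16.15; W sinα = 29.1
Slice 4: Δl = 2.0/cos17.5° = 2.097 m; N'_4 = 125·cos17.5° − 12·2.097 = 94.0; c'Δl = 11.53; W sinα = 37.6
Slice 5: Δl = 2.1/cos25.0° = 2.317 m; N'_5 = 99·cos25.0° − 5·2.317 = 78.1; c'Δl = 12.74; W sinα = 41.8
Slice 6: Δl = 2.8/cos34.5° = 3.398 m; N'_6 = 57·cos34.5° − 9·3.398 = 16.4; c'Δl = 18.69; W sinα = 32.3
Σc'Δl = 85.1 kN/m; ΣN' = 428.1 kN/m; ΣW sinα = 136.4 kN/m
Resisting = 85.1 + 428.1·tan26.1° = 85.1 + 209.7 = 294.8 kN/m
FS = 294.8 / 136.4 = 2.162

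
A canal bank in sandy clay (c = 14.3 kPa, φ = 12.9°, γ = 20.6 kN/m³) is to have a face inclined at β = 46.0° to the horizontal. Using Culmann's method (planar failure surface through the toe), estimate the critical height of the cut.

Culmann's analysis gives the critical failure plane at α_cr = (β + φ)/2 = (46.0 + 12.9)/2 = 29.4°, and the critical height
H_c = (4c/γ) · sinβ cosφ / [1 − cos(β − φ)]
    = (4·14.3/20.6) · sin46.0°·cos12.9° / [1 − cos(33.1°)]
    = 2.777 · 0.7193·0.9748 / [1 − 0.8377]
    = 2.777 · 0.7012 / 0.1623
    = 12.00 m

H_c = 12.00 m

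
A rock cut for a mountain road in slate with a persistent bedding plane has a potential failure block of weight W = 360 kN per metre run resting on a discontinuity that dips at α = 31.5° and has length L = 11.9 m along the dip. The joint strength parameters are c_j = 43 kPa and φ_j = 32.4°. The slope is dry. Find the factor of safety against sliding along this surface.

Resolving the block weight along and normal to the plane and applying the Mohr–Coulomb strength on the joint:
N' = W cosα = 360·cos31.5° = 307.0 kN/m
Driving force T = W sinα = 360·sin31.5° = 188.1 kN/m
Resisting force R = c_j·L + N'·tanφ_j = 43·11.9 + 307.0·tan32.4° = 511.7 + 194.8 = 706.5 kN/m
FS = R / T = 706.5 / 188.1 = 3.756

FS = 3.76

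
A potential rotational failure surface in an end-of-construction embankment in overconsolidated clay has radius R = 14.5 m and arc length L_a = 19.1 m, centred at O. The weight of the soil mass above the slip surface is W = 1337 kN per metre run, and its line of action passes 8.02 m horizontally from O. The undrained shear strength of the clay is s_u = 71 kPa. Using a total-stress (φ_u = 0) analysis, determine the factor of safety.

FS = 1.83

Taking moments about the centre O, the resisting moment is provided by the undrained shear strength acting along the arc:
M_R = s_u·L_a·R = 71·19.10·14.5 = 19663.5 kN·m/m
M_D = W·d = 1337·8.02 = 10722.7 kN·m/m
FS = M_R / M_D = 19663.5 / 10722.7 = 1.834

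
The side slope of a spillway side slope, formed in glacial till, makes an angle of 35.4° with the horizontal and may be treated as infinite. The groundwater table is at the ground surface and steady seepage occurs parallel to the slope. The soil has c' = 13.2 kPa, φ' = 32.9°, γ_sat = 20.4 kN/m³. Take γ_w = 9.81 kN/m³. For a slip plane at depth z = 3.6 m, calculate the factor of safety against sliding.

FS = 0.85

With seepage parallel to the slope and the water table at the surface, the effective normal stress on the slip plane uses the buoyant unit weight γ' = γ_sat − γ_w while the driving shear stress uses γ_sat:
FS = [c' + γ' z cos²β tanφ'] / [γ_sat z sinβ cosβ]
γ' = 20.4 − 9.81 = 10.59 kN/m³
Numerator = 13.2 + 10.59·3.6·cos²35.4°·tan32.9° = 13.2 + 10.59·3.6·0.6644·0.6469 = 29.587 kPa
Denominator = 20.4·3.6·sin35.4°·cos35.4° = 20.4·3.6·0.5793·0.8151 = 34.678 kPa
FS = 29.587 / 34.678 = 0.853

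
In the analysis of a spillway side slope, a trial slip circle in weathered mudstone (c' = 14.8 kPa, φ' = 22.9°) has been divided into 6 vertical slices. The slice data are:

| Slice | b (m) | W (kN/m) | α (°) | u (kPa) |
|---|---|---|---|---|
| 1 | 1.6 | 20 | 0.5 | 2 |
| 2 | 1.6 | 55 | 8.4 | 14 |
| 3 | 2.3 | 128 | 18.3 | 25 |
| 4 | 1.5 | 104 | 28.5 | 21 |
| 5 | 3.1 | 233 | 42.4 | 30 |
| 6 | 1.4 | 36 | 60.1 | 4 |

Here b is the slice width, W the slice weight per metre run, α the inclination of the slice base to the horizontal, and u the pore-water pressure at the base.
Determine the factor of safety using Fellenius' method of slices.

FS = 1.06

Ordinary method of slices: FS = Σ[c'·Δl_i + (W_i cosα_i − u_i·Δl_i)·tanφ'] / Σ W_i sinα_i, with Δl_i = b_i / cosα_i.
Slice 1: Δl = 1.6/cos0.5° = 1.600 m; N'_1 = 20·cos0.5° − 2·1.600 = 16.8; c'Δl = 23.68; W sinα = 0.2
Slice 2: Δl = 1.6/cos8.4° = 1.617 m; N'_2 = 55·cos8.4° − 14·1.617 = 31.8; c'Δl = 23.94; W sinα = 8.0
Slice 3: Δl = 2.3/cos18.3° = 2.423 m; N'_3 = 128·cos18.3° − 25·2.423 = 61.0; c'Δl = 35.85; W sinα = 40.2
Slice 4: Δl = 1.5/cos28.5° = 1.707 m; N'_4 = 104·cos28.5° − 21·1.707 = 55.6; c'Δl = 25.26; W sinα = 49.6
Slice 5: Δl = 3.1/cos42.4° = 4.198 m; N'_5 = 233·cos42.4° − 30·4.198 = 46.1; c'Δl = 62.13; W sinα = 157.1
Slice 6: Δl = 1.4/cos60.1° = 2.808 m; N'_6 = 36·cos60.1° − 4·2.808 = 6.7; c'Δl = 41.57; W sinα = 31.2
Σc'Δl = 212.4 kN/m; ΣN' = 217.9 kN/m; ΣW sinα = 286.3 kN/m
Resisting = 212.4 + 217.9·tan22.9° = 212.4 + 92.1 = 304.5 kN/m
FS = 304.5 / 286.3 = 1.063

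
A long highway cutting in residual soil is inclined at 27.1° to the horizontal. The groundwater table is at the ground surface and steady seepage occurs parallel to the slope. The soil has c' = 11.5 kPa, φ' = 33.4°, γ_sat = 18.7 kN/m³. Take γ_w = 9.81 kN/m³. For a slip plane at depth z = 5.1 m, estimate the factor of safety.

With seepage parallel to the slope and the water table at the surface, the effective normal stress on the slip plane uses the buoyant unit weight γ' = γ_sat − γ_w while the driving shear stress uses γ_sat:
FS = [c' + γ' z cos²β tanφ'] / [γ_sat z sinβ cosβ]
γ' = 18.7 − 9.81 = 8.89 kN/m³
Numerator = 11.5 + 8.89·5.1·cos²27.1°·tan33.4° = 11.5 + 8.89·5.1·0.7925·0.6594 = 35.192 kPa
Denominator = 18.7·5.1·sin27.1°·cos27.1° = 18.7·5.1·0.4555·0.8902 = 38.676 kPa
FS = 35.192 / 38.676 = 0.910

FS = 0.91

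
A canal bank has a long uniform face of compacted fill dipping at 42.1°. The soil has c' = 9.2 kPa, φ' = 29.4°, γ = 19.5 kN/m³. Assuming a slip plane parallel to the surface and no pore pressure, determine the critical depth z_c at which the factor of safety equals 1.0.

Setting FS = 1.00 in FS = [c' + γz cos²β tanφ'] / [γz sinβ cosβ] and solving for z:
z = c' / [γ cosβ (FS·sinβ − cosβ·tanφ')]
  = 9.2 / [19.5·cos42.1°·(1.00·sin42.1° − cos42.1°·tan29.4°)]
  = 9.2 / [19.5·0.7420·(1.00·0.6704 − 0.7420·0.5635)]
  = 9.2 / 3.6511 = 2.520 m

z_c = 2.52 m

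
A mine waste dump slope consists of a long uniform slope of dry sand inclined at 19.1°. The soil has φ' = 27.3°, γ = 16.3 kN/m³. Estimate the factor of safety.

FS = 1.49

For a dry cohesionless infinite slope the factor of safety is FS = tanφ' / tanβ.
FS = tan27.3° / tan19.1° = 0.5161 / 0.3463 = 1.491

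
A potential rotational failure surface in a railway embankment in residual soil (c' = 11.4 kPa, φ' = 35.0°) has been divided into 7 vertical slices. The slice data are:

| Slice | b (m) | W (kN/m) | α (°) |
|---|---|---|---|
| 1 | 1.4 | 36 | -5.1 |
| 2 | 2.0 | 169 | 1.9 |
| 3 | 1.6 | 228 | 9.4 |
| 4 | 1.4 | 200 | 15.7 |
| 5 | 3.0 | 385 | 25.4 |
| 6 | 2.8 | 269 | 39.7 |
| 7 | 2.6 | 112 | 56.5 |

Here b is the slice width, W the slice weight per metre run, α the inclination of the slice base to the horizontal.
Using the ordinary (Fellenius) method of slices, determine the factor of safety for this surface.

Ordinary method of slices: FS = Σ[c'·Δl_i + (W_i cosα_i)·tanφ'] / Σ W_i sinα_i, with Δl_i = b_i / cosα_i.
Slice 1: Δl = 1.4/cos(-5.1°) = 1.406 m; N'_1 = 36·cos(-5.1°) = 35.9; c'Δl = 16.02; W sinα = -3.2
Slice 2: Δl = 2.0/cos1.9° = 2.001 m; N'_2 = 169·cos1.9° = 168.9; c'Δl = 22.81; W sinα = 5.6
Slice 3: Δl = 1.6/cos9.4° = 1.622 m; N'_3 = 228·cos9.4° = 224.9; c'Δl = 18.49; W sinα = 37.2
Slice 4: Δl = 1.4/cos15.7° = 1.454 m; N'_4 = 200·cos15.7° = 192.5; c'Δl = 16.58; W sinα = 54.1
Slice 5: Δl = 3.0/cos25.4° = 3.321 m; N'_5 = 385·cos25.4° = 347.8; c'Δl = 37.86; W sinα = 165.1
Slice 6: Δl = 2.8/cos39.7° = 3.639 m; N'_6 = 269·cos39.7° = 207.0; c'Δl = 41.49; W sinα = 171.8
Slice 7: Δl = 2.6/cos56.5° = 4.711 m; N'_7 = 112·cos56.5° = 61.8; c'Δl = 53.70; W sinα = 93.4
Σc'Δl = 207.0 kN/m; ΣN' = 1238.8 kN/m; ΣW sinα = 524.1 kN/m
Resisting = 207.0 + 1238.8·tan35.0° = 207.0 + 867.4 = 1074.4 kN/m
FS = 1074.4 / 524.1 = 2.050

FS = 2.05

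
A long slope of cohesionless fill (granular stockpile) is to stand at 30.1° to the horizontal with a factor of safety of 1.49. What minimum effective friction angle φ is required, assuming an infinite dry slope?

FS = tanφ/tanβ ⇒ tanφ = FS · tanβ = 1.49 · tan30.1° = 0.8637
φ = arctan(0.8637) = 40.82°

φ = 40.8°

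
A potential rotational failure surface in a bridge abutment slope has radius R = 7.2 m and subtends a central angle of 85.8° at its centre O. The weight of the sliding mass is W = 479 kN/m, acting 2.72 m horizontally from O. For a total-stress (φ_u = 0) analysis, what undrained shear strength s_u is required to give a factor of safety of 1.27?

s_u = 21.3 kPa

FS = s_u·L_a·R / (W·d), so s_u = FS·W·d / (L_a·R).
Arc length L_a = R·θ = 7.2·(85.8°·π/180) = 7.2·1.4975 = 10.78 m
s_u = 1.27·479·2.72 / (10.78·7.2) = 1654.7 / 77.63 = 21.31 kPa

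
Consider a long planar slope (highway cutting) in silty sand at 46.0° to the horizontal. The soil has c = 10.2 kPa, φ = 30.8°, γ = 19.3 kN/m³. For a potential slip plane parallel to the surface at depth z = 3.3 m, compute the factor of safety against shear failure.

FS = 0.90

For an infinite slope with a slip plane parallel to the surface (no pore pressure): FS = [c + γz cos²β tanφ] / [γz sinβ cosβ].
γz = 19.3·3.3 = 63.69 kN/m²
Numerator = 10.2 + 63.69·cos²46.0°·tan30.8° = 10.2 + 63.69·0.4826·0.5961 = 28.521 kPa
Denominator = 63.69·sin46.0°·cos46.0° = 63.69·0.7193·0.6947 = 31.826 kPa
FS = 28.521 / 31.826 = 0.896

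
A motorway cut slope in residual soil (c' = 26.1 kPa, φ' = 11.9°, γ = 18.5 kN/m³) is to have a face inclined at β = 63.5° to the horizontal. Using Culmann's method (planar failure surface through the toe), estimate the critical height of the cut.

Culmann's analysis gives the critical failure plane at α_cr = (β + φ')/2 = (63.5 + 11.9)/2 = 37.7°, and the critical height
H_c = (4c'/γ) · sinβ cosφ' / [1 − cos(β − φ')]
    = (4·26.1/18.5) · sin63.5°·cos11.9° / [1 − cos(51.6°)]
    = 5.643 · 0.8949·0.9785 / [1 − 0.6211]
    = 5.643 · 0.8757 / 0.3789
    = 13.04 m

H_c = 13.04 m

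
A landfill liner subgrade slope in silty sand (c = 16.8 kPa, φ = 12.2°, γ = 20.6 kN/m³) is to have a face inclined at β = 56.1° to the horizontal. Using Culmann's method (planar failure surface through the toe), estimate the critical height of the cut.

Culmann's analysis gives the critical failure plane at α_cr = (β + φ)/2 = (56.1 + 12.2)/2 = 34.1°, and the critical height
H_c = (4c/γ) · sinβ cosφ / [1 − cos(β − φ)]
    = (4·16.8/20.6) · sin56.1°·cos12.2° / [1 − cos(43.9°)]
    = 3.262 · 0.8300·0.9774 / [1 − 0.7206]
    = 3.262 · 0.8113 / 0.2794
    = 9.47 m

H_c = 9.47 m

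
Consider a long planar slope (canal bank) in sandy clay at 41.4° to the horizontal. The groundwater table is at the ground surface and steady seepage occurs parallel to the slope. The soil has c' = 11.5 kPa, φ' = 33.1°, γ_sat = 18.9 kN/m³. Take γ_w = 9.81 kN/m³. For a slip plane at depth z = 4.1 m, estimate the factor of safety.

FS = 0.65

With seepage parallel to the slope and the water table at the surface, the effective normal stress on the slip plane uses the buoyant unit weight γ' = γ_sat − γ_w while the driving shear stress uses γ_sat:
FS = [c' + γ' z cos²β tanφ'] / [γ_sat z sinβ cosβ]
γ' = 18.9 − 9.81 = 9.09 kN/m³
Numerator = 11.5 + 9.09·4.1·cos²41.4°·tan33.1° = 11.5 + 9.09·4.1·0.5627·0.6519 = 25.170 kPa
Denominator = 18.9·4.1·sin41.4°·cos41.4° = 18.9·4.1·0.6613·0.7501 = 38.439 kPa
FS = 25.170 / 38.439 = 0.655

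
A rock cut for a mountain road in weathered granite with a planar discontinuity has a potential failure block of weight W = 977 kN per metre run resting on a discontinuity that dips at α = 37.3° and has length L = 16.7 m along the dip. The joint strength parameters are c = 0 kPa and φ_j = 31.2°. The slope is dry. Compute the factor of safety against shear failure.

Resolving the block weight along and normal to the plane and applying the Mohr–Coulomb strength on the joint:
N' = W cosα = 977·cos37.3° = 777.2 kN/m
Driving force T = W sinα = 977·sin37.3° = 592.1 kN/m
Resisting force R = c·L + N'·tanφ_j = 0·16.7 + 777.2·tan31.2° = 0.0 + 470.7 = 470.7 kN/m
FS = R / T = 470.7 / 592.1 = 0.795

FS = 0.79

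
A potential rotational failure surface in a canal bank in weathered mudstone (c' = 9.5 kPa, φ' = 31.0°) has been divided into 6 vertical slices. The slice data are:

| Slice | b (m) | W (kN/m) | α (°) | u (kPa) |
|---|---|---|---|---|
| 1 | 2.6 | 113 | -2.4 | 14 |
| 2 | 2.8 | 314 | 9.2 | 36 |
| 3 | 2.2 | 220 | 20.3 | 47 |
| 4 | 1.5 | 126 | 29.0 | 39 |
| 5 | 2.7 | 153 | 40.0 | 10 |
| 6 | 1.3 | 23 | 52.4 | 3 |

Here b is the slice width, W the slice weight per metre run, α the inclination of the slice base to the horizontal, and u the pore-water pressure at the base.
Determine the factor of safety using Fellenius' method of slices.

Ordinary method of slices: FS = Σ[c'·Δl_i + (W_i cosα_i − u_i·Δl_i)·tanφ'] / Σ W_i sinα_i, with Δl_i = b_i / cosα_i.
Slice 1: Δl = 2.6/cos(-2.4°) = 2.602 m; N'_1 = 113·cos(-2.4°) − 14·2.602 = 76.5; c'Δl = 24.72; W sinα = -4.7
Slice 2: Δl = 2.8/cos9.2° = 2.836 m; N'_2 = 314·cos9.2° − 36·2.836 = 207.8; c'Δl = 26.95; W sinα = 50.2
Slice 3: Δl = 2.2/cos20.3° = 2.346 m; N'_3 = 220·cos20.3° − 47·2.346 = 96.1; c'Δl = 22.28; W sinα = 76.3
Slice 4: Δl = 1.5/cos29.0° = 1.715 m; N'_4 = 126·cos29.0° − 39·1.715 = 43.3; c'Δl = 16.29; W sinα = 61.1
Slice 5: Δl = 2.7/cos40.0° = 3.525 m; N'_5 = 153·cos40.0° − 10·3.525 = 82.0; c'Δl = 33.48; W sinα = 98.3
Slice 6: Δl = 1.3/cos52.4° = 2.131 m; N'_6 = 23·cos52.4° − 3·2.131 = 7.6; c'Δl = 20.24; W sinα = 18.2
Σc'Δl = 144.0 kN/m; ΣN' = 513.3 kN/m; ΣW sinα = 299.5 kN/m
Resisting = 144.0 + 513.3·tan31.0° = 144.0 + 308.4 = 452.4 kN/m
FS = 452.4 / 299.5 = 1.511

FS = 1.51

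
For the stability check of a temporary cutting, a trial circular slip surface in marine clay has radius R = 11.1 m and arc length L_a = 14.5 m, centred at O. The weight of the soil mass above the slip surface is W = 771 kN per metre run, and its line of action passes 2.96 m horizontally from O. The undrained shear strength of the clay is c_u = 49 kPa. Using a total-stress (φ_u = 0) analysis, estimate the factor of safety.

Taking moments about the centre O, the resisting moment is provided by the undrained shear strength acting along the arc:
M_R = c_u·L_a·R = 49·14.50·11.1 = 7886.6 kN·m/m
M_D = W·d = 771·2.96 = 2282.2 kN·m/m
FS = M_R / M_D = 7886.6 / 2282.2 = 3.456

FS = 3.46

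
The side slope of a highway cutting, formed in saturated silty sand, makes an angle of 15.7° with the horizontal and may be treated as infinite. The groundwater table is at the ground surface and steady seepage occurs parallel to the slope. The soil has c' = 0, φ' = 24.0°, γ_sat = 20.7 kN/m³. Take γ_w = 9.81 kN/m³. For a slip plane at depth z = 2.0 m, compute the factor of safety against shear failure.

FS = 0.83

With seepage parallel to the slope and the water table at the surface, the effective normal stress on the slip plane uses the buoyant unit weight γ' = γ_sat − γ_w while the driving shear stress uses γ_sat:
FS = [c' + γ' z cos²β tanφ'] / [γ_sat z sinβ cosβ]
(For c' = 0 this reduces to FS = (γ'/γ_sat)·tanφ'/tanβ.)
γ' = 20.7 − 9.81 = 10.89 kN/m³
Numerator = 0.0 + 10.89·2.0·cos²15.7°·tan24.0° = 0.0 + 10.89·2.0·0.9268·0.4452 = 8.987 kPa
Denominator = 20.7·2.0·sin15.7°·cos15.7° = 20.7·2.0·0.2706·0.9627 = 10.785 kPa
FS = 8.987 / 10.785 = 0.833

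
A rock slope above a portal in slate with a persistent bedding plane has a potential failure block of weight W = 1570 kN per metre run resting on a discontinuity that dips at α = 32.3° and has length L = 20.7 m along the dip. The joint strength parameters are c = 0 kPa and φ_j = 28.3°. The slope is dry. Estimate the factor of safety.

Resolving the block weight along and normal to the plane and applying the Mohr–Coulomb strength on the joint:
N' = W cosα = 1570·cos32.3° = 1327.1 kN/m
Driving force T = W sinα = 1570·sin32.3° = 838.9 kN/m
Resisting force R = c·L + N'·tanφ_j = 0·20.7 + 1327.1·tan28.3° = 0.0 + 714.5 = 714.5 kN/m
FS = R / T = 714.5 / 838.9 = 0.852

FS = 0.85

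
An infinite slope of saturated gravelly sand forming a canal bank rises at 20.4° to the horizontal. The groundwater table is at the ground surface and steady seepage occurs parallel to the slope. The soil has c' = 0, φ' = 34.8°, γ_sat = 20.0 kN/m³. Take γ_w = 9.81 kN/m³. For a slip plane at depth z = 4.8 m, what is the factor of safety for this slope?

With seepage parallel to the slope and the water table at the surface, the effective normal stress on the slip plane uses the buoyant unit weight γ' = γ_sat − γ_w while the driving shear stress uses γ_sat:
FS = [c' + γ' z cos²β tanφ'] / [γ_sat z sinβ cosβ]
(For c' = 0 this reduces to FS = (γ'/γ_sat)·tanφ'/tanβ.)
γ' = 20.0 − 9.81 = 10.19 kN/m³
Numerator = 0.0 + 10.19·4.8·cos²20.4°·tan34.8° = 0.0 + 10.19·4.8·0.8785·0.6950 = 29.864 kPa
Denominator = 20.0·4.8·sin20.4°·cos20.4° = 20.0·4.8·0.3486·0.9373 = 31.364 kPa
FS = 29.864 / 31.364 = 0.952

FS = 0.95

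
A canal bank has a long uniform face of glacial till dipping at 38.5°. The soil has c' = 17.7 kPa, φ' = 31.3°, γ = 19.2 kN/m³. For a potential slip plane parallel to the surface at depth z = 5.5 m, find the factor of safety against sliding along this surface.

FS = 1.11

For an infinite slope with a slip plane parallel to the surface (no pore pressure): FS = [c' + γz cos²β tanφ'] / [γz sinβ cosβ].
γz = 19.2·5.5 = 105.60 kN/m²
Numerator = 17.7 + 105.60·cos²38.5°·tan31.3° = 17.7 + 105.60·0.6125·0.6080 = 57.024 kPa
Denominator = 105.60·sin38.5°·cos38.5° = 105.60·0.6225·0.7826 = 51.447 kPa
FS = 57.024 / 51.447 = 1.108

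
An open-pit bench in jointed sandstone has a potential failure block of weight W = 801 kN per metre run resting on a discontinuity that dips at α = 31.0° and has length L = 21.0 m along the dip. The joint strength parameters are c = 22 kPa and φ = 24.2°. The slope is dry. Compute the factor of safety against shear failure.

FS = 1.87

Resolving the block weight along and normal to the plane and applying the Mohr–Coulomb strength on the joint:
N' = W cosα = 801·cos31.0° = 686.6 kN/m
Driving force T = W sinα = 801·sin31.0° = 412.5 kN/m
Resisting force R = c·L + N'·tanφ = 22·21.0 + 686.6·tan24.2° = 462.0 + 308.6 = 770.6 kN/m
FS = R / T = 770.6 / 412.5 = 1.868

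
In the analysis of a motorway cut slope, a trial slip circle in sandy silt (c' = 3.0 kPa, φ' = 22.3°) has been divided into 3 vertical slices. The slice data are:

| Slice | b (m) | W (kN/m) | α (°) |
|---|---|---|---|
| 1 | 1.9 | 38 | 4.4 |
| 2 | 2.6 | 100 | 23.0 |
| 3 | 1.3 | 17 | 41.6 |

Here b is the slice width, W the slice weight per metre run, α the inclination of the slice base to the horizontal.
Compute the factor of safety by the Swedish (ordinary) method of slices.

Ordinary method of slices: FS = Σ[c'·Δl_i + (W_i cosα_i)·tanφ'] / Σ W_i sinα_i, with Δl_i = b_i / cosα_i.
Slice 1: Δl = 1.9/cos4.4° = 1.906 m; N'_1 = 38·cos4.4° = 37.9; c'Δl = 5.72; W sinα = 2.9
Slice 2: Δl = 2.6/cos23.0° = 2.825 m; N'_2 = 100·cos23.0° = 92.1; c'Δl = 8.47; W sinα = 39.1
Slice 3: Δl = 1.3/cos41.6° = 1.738 m; N'_3 = 17·cos41.6° = 12.7; c'Δl = 5.22; W sinα = 11.3
Σc'Δl = 19.4 kN/m; ΣN' = 142.7 kN/m; ΣW sinα = 53.3 kN/m
Resisting = 19.4 + 142.7·tan22.3° = 19.4 + 58.5 = 77.9 kN/m
FS = 77.9 / 53.3 = 1.462

FS = 1.46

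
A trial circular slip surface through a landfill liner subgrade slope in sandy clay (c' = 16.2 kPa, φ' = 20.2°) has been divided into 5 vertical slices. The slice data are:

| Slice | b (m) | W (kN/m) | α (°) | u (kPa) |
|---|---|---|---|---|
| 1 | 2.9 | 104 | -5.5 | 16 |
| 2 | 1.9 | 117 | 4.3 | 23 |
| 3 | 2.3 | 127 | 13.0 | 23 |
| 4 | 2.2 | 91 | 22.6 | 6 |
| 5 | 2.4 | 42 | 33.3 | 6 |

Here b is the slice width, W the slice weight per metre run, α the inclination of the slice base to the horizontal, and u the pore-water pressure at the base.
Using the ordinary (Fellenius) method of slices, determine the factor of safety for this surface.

Ordinary method of slices: FS = Σ[c'·Δl_i + (W_i cosα_i − u_i·Δl_i)·tanφ'] / Σ W_i sinα_i, with Δl_i = b_i / cosα_i.
Slice 1: Δl = 2.9/cos(-5.5°) = 2.913 m; N'_1 = 104·cos(-5.5°) − 16·2.913 = 56.9; c'Δl = 47.20; W sinα = -10.0
Slice 2: Δl = 1.9/cos4.3° = 1.905 m; N'_2 = 117·cos4.3° − 23·1.905 = 72.8; c'Δl = 30.87; W sinα = 8.8
Slice 3: Δl = 2.3/cos13.0° = 2.360 m; N'_3 = 127·cos13.0° − 23·2.360 = 69.5; c'Δl = 38.24; W sinα = 28.6
Slice 4: Δl = 2.2/cos22.6° = 2.383 m; N'_4 = 91·cos22.6° − 6·2.383 = 69.7; c'Δl = 38.60; W sinα = 35.0
Slice 5: Δl = 2.4/cos33.3° = 2.871 m; N'_5 = 42·cos33.3° − 6·2.871 = 17.9; c'Δl = 46.52; W sinα = 23.1
Σc'Δl = 201.4 kN/m; ΣN' = 286.8 kN/m; ΣW sinα = 85.4 kN/m
Resisting = 201.4 + 286.8·tan20.2° = 201.4 + 105.5 = 306.9 kN/m
FS = 306.9 / 85.4 = 3.594

FS = 3.59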